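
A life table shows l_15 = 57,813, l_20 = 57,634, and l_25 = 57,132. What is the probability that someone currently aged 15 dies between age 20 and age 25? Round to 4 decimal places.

0.0087

We want 5|5q15 = (l_20 − l_25)/l_15.
This is the probability of reaching 20 but not 25, conditional on being alive at 15: (l_20 − l_25) / l_15.
= (57,634 − 57,132) / 57,813 = 502 / 57,813 = 0.008683.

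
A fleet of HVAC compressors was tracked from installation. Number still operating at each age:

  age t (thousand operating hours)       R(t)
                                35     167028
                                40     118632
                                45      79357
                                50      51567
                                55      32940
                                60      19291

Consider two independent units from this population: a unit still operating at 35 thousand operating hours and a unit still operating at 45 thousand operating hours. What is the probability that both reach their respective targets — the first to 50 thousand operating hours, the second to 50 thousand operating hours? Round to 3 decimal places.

p₁ = R(50)/R(35) = 51567/167028 = 0.308733; p₂ = R(50)/R(45) = 51567/79357 = 0.649810.
P(both) = p₁ × p₂ = 0.308733 × 0.649810 = 0.200618.

0.201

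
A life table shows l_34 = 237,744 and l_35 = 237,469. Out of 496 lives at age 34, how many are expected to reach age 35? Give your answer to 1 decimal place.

495.4

The relevant probability is 237,469/237,744 = 0.998843.
Expected number = 496 × 0.998843 = 495.4.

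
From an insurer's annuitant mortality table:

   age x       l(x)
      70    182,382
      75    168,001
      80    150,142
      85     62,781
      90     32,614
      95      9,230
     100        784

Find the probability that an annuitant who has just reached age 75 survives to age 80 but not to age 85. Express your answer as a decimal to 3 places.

This is the probability of reaching 80 but not 85, conditional on being alive at 75: (l(80) − l(85)) / l(75).
= (150,142 − 62,781) / 168,001 = 87,361 / 168,001 = 0.520003.

0.520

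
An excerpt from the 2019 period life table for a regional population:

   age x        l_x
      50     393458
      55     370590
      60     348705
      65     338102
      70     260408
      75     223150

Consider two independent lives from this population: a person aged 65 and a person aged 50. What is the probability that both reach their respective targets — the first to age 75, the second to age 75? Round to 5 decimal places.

0.37432

p₁ = l_75/l_65 = 223150/338102 = 0.660008; p₂ = l_75/l_50 = 223150/393458 = 0.567151.
P(both) = p₁ × p₂ = 0.660008 × 0.567151 = 0.374324.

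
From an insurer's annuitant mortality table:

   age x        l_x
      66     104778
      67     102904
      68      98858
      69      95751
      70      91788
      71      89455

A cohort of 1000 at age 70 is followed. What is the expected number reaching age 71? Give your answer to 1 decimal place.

974.6

The relevant probability is 89455/91788 = 0.974583.
Expected number = 1000 × 0.974583 = 974.6.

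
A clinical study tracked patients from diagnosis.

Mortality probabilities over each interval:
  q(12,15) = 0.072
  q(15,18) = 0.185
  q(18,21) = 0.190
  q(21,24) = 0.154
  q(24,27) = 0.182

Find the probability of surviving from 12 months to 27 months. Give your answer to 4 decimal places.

0.4239

P(survive 12→27) = (1 − 0.072) × (1 − 0.185) × (1 − 0.190) × (1 − 0.154) × (1 − 0.182).
= 0.928 × 0.815 × 0.810 × 0.846 × 0.818 = 0.423950.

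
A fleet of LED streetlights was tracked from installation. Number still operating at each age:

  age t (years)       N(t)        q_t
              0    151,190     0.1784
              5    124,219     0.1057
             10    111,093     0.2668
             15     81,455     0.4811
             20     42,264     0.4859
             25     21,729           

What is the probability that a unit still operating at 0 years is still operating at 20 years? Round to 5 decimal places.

0.27954

The conditional survival probability is N(20)/N(0) = 42,264/151,190 = 0.279542.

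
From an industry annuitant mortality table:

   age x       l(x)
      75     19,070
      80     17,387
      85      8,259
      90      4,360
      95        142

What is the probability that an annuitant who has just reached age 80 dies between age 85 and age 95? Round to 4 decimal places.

This is the probability of reaching 85 but not 95, conditional on being alive at 80: (l(85) − l(95)) / l(80).
= (8,259 − 142) / 17,387 = 8,117 / 17,387 = 0.466843.

0.4668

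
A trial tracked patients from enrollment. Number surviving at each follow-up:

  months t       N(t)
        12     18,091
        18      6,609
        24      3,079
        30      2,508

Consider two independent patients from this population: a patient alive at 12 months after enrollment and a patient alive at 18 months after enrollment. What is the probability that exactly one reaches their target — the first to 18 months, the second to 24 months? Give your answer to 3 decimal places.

p₁ = N(18)/N(12) = 6,609/18,091 = 0.365320; p₂ = N(24)/N(18) = 3,079/6,609 = 0.465880.
P(exactly one) = p₁(1−p₂) + (1−p₁)p₂ = 0.195125 + 0.295685 = 0.490809.

0.491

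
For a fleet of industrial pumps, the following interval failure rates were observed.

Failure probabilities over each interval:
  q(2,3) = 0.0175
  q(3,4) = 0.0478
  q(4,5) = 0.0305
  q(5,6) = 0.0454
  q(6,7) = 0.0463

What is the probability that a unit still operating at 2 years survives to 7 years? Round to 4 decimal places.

0.8257

P(survive 2→7) = (1 − 0.0175) × (1 − 0.0478) × (1 − 0.0305) × (1 − 0.0454) × (1 − 0.0463).
= 0.9825 × 0.9522 × 0.9695 × 0.9546 × 0.9537 = 0.825737.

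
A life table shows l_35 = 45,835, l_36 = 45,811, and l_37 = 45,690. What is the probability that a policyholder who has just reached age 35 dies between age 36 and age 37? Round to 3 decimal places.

We want 1|1q35 = (l_36 − l_37)/l_35.
This is the probability of reaching 36 but not 37, conditional on being alive at 35: (l_36 − l_37) / l_35.
= (45,811 − 45,690) / 45,835 = 121 / 45,835 = 0.002640.

0.003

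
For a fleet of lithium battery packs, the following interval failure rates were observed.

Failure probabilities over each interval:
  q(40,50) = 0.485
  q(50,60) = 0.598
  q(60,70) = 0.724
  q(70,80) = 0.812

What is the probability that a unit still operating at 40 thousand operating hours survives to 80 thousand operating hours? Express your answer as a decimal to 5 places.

P(survive 40→80) = (1 − 0.485) × (1 − 0.598) × (1 − 0.724) × (1 − 0.812).
= 0.515 × 0.402 × 0.276 × 0.188 = 0.010742.

0.01074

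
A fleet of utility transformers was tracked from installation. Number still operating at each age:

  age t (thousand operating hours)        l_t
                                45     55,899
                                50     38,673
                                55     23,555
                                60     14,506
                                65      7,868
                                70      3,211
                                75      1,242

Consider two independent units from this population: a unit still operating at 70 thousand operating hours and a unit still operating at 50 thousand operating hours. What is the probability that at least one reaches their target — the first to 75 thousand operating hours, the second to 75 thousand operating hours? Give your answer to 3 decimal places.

p₁ = l_75/l_70 = 1,242/3,211 = 0.386795; p₂ = l_75/l_50 = 1,242/38,673 = 0.032115.
P(at least one) = 1 − (1−p₁)(1−p₂) = 1 − 0.613205 × 0.967885 = 0.406488.

0.406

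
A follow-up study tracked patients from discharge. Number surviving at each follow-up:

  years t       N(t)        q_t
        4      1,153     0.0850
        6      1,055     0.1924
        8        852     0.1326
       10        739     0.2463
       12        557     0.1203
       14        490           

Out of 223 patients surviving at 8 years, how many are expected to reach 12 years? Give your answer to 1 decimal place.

The relevant probability is 557/852 = 0.653756.
Expected number = 223 × 0.653756 = 145.8.

145.8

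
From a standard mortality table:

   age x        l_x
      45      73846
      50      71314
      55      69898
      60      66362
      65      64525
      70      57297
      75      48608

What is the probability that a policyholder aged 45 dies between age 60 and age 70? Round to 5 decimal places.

We want 15|10q45 = (l_60 − l_70)/l_45.
This is the probability of reaching 60 but not 70, conditional on being alive at 45: (l_60 − l_70) / l_45.
= (66362 − 57297) / 73846 = 9065 / 73846 = 0.122755.

0.12276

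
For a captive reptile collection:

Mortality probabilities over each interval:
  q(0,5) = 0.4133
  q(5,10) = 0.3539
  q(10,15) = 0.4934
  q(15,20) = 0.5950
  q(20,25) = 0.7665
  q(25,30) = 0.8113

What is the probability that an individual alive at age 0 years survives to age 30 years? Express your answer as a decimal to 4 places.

0.0034

The overall survival probability is (1 − 0.4133) × (1 − 0.3539) × (1 − 0.4934) × (1 − 0.5950) × (1 − 0.7665) × (1 − 0.8113).
= 0.5867 × 0.6461 × 0.5066 × 0.4050 × 0.2335 × 0.1887 = 0.003427.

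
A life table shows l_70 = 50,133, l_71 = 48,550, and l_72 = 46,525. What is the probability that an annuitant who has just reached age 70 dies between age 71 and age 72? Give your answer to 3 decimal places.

0.040

We want 1|1q70 = (l_71 − l_72)/l_70.
This is the probability of reaching 71 but not 72, conditional on being alive at 70: (l_71 − l_72) / l_70.
= (48,550 − 46,525) / 50,133 = 2,025 / 50,133 = 0.040393.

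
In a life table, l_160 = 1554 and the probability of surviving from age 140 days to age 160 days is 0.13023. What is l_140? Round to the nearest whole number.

11933

l_140 = l_160 / p = 1554 / 0.13023 = 11933.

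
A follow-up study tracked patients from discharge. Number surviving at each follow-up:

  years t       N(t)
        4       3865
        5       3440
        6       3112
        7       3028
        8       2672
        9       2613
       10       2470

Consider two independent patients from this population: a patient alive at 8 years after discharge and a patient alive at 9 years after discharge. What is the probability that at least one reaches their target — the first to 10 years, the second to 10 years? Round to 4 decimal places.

0.9959

p₁ = N(10)/N(8) = 2470/2672 = 0.924401; p₂ = N(10)/N(9) = 2470/2613 = 0.945274.
P(at least one) = 1 − (1−p₁)(1−p₂) = 1 − 0.075599 × 0.054726 = 0.995863.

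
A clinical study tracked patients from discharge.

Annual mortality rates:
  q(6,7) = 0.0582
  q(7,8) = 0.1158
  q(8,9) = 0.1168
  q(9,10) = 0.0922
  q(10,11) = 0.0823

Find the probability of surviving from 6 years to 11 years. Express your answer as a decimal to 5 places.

The overall survival probability is (1 − 0.0582) × (1 − 0.1158) × (1 − 0.1168) × (1 − 0.0922) × (1 − 0.0823).
= 0.9418 × 0.8842 × 0.8832 × 0.9078 × 0.9177 = 0.612716.

0.61272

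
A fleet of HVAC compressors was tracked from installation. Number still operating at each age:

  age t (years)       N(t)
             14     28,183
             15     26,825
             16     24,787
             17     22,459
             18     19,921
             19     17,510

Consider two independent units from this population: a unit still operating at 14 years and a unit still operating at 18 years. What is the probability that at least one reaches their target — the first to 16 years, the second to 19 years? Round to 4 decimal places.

p₁ = N(16)/N(14) = 24,787/28,183 = 0.879502; p₂ = N(19)/N(18) = 17,510/19,921 = 0.878972.
P(at least one) = 1 − (1−p₁)(1−p₂) = 1 − 0.120498 × 0.121028 = 0.985416.

0.9854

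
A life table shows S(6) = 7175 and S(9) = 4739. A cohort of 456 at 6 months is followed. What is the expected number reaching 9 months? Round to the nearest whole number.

301

The relevant probability is 4739/7175 = 0.660488.
Expected number = 456 × 0.660488 = 301.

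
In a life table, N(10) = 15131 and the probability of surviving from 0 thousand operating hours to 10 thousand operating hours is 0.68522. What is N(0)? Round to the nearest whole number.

N(0) = N(10) / p = 15131 / 0.68522 = 22082.

22082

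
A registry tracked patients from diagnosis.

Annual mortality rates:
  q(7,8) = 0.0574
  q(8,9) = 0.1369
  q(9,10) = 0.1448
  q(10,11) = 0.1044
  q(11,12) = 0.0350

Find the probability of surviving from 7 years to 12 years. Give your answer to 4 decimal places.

0.6013

P(survive 7→12) = (1 − 0.0574) × (1 − 0.1369) × (1 − 0.1448) × (1 − 0.1044) × (1 − 0.0350).
= 0.9426 × 0.8631 × 0.8552 × 0.8956 × 0.9650 = 0.601309.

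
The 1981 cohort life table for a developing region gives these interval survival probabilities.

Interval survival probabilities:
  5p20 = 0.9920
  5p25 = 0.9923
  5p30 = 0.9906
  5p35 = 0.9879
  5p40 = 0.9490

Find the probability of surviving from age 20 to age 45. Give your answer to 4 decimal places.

0.9142

Chaining the interval survival probabilities: 0.9920 × 0.9923 × 0.9906 × 0.9879 × 0.9490.
= 0.914181.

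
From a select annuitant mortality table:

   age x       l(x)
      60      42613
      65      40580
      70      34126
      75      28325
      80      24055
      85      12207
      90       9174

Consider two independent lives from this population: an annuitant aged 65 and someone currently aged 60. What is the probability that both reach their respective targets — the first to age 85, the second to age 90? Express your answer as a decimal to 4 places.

0.0648

p₁ = l(85)/l(65) = 12207/40580 = 0.300813; p₂ = l(90)/l(60) = 9174/42613 = 0.215286.
P(both) = p₁ × p₂ = 0.300813 × 0.215286 = 0.064761.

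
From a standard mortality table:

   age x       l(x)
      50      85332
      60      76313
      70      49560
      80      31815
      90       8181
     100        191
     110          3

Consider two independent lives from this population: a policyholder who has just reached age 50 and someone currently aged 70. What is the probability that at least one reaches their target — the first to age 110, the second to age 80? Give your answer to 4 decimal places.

p₁ = l(110)/l(50) = 3/85332 = 0.000035; p₂ = l(80)/l(70) = 31815/49560 = 0.641949.
P(at least one) = 1 − (1−p₁)(1−p₂) = 1 − 0.999965 × 0.358051 = 0.641962.

0.6420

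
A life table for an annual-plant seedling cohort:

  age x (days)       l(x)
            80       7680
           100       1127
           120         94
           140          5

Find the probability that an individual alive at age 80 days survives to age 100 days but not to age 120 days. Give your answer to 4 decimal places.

This is the probability of reaching 100 but not 120, conditional on being alive at 80: (l(100) − l(120)) / l(80).
= (1127 − 94) / 7680 = 1033 / 7680 = 0.134505.

0.1345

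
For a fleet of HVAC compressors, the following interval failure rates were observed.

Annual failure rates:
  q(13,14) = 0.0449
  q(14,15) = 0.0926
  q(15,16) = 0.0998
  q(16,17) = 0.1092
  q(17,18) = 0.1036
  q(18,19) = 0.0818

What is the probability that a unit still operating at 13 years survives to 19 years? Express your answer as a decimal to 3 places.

0.572

P(survive 13→19) = (1 − 0.0449) × (1 − 0.0926) × (1 − 0.0998) × (1 − 0.1092) × (1 − 0.1036) × (1 − 0.0818).
= 0.9551 × 0.9074 × 0.9002 × 0.8908 × 0.8964 × 0.9182 = 0.572013.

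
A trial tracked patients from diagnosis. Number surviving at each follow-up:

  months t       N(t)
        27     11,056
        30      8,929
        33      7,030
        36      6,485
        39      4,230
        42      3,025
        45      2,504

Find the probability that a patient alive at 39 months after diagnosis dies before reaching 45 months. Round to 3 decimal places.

0.408

P(die before 45 | alive at 39) = 1 − N(45)/N(39) = 1 − 2,504/4,230 = (1,726)/4,230 = 0.408038.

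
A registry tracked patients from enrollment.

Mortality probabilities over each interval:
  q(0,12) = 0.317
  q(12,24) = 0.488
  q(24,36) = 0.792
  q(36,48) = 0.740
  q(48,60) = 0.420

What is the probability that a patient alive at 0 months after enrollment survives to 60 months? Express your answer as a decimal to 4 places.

0.0110

Survival from 0 to 60 is the product of surviving each interval: (1 − 0.317) × (1 − 0.488) × (1 − 0.792) × (1 − 0.740) × (1 − 0.420).
= 0.683 × 0.512 × 0.208 × 0.260 × 0.580 = 0.010969.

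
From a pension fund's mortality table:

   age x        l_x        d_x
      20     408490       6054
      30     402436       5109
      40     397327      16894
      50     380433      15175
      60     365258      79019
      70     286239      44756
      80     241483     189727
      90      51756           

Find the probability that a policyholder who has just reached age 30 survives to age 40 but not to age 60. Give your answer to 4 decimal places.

0.0797

We want 10|20q30 = (l_40 − l_60)/l_30.
This is the probability of reaching 40 but not 60, conditional on being alive at 30: (l_40 − l_60) / l_30.
= (397327 − 365258) / 402436 = 32069 / 402436 = 0.079687.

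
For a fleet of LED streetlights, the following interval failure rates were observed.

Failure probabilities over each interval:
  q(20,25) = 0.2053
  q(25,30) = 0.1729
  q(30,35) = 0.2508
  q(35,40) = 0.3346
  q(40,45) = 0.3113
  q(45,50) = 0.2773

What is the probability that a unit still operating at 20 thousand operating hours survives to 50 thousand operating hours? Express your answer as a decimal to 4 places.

0.1631

The overall survival probability is (1 − 0.2053) × (1 − 0.1729) × (1 − 0.2508) × (1 − 0.3346) × (1 − 0.3113) × (1 − 0.2773).
= 0.7947 × 0.8271 × 0.7492 × 0.6654 × 0.6887 × 0.7227 = 0.163091.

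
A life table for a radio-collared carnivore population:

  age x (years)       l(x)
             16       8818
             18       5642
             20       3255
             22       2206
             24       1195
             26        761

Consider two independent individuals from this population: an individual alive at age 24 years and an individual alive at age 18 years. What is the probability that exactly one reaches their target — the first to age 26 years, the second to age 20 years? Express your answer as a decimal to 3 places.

p₁ = l(26)/l(24) = 761/1195 = 0.636820; p₂ = l(20)/l(18) = 3255/5642 = 0.576923.
P(exactly one) = p₁(1−p₂) + (1−p₁)p₂ = 0.269424 + 0.209527 = 0.478951.

0.479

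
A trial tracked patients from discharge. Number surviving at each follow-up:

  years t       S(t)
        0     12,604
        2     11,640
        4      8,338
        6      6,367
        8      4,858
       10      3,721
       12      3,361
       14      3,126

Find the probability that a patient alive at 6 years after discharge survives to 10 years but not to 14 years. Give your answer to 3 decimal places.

0.093

This is the probability of reaching 10 but not 14, conditional on being alive at 6: (S(10) − S(14)) / S(6).
= (3,721 − 3,126) / 6,367 = 595 / 6,367 = 0.093451.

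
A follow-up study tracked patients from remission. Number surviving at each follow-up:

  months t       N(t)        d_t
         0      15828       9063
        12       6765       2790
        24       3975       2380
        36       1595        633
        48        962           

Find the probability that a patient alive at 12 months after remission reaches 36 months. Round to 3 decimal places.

The conditional survival probability is N(36)/N(12) = 1595/6765 = 0.235772.

0.236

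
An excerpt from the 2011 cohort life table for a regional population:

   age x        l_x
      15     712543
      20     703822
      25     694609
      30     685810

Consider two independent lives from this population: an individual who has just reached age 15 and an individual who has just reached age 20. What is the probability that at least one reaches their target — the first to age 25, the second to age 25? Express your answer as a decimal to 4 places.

0.9997

p₁ = l_25/l_15 = 694609/712543 = 0.974831; p₂ = l_25/l_20 = 694609/703822 = 0.986910.
P(at least one) = 1 − (1−p₁)(1−p₂) = 1 − 0.025169 × 0.013090 = 0.999671.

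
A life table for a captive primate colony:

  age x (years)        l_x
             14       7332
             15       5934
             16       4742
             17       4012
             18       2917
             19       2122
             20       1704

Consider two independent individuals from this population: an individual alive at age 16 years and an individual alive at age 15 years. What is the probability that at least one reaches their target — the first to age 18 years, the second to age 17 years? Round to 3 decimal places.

0.875

p₁ = l_18/l_16 = 2917/4742 = 0.615141; p₂ = l_17/l_15 = 4012/5934 = 0.676104.
P(at least one) = 1 − (1−p₁)(1−p₂) = 1 − 0.384859 × 0.323896 = 0.875346.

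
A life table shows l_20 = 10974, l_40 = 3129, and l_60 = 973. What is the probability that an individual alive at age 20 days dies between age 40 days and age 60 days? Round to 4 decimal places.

0.1965

This is the probability of reaching 40 but not 60, conditional on being alive at 20: (l_40 − l_60) / l_20.
= (3129 − 973) / 10974 = 2156 / 10974 = 0.196464.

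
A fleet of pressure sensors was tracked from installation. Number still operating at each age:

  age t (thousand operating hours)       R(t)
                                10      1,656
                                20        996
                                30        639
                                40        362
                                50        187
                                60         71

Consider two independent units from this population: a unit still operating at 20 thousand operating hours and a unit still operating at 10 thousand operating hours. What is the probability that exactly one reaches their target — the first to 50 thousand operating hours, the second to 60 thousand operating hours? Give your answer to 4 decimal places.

0.2145

p₁ = R(50)/R(20) = 187/996 = 0.187751; p₂ = R(60)/R(10) = 71/1,656 = 0.042874.
P(exactly one) = p₁(1−p₂) + (1−p₁)p₂ = 0.179701 + 0.034824 = 0.214526.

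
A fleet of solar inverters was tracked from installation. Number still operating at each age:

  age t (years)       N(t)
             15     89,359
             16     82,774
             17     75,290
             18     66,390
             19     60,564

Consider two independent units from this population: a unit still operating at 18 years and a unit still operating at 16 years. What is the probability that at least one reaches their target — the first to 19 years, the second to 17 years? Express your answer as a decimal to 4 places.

0.9921

p₁ = N(19)/N(18) = 60,564/66,390 = 0.912246; p₂ = N(17)/N(16) = 75,290/82,774 = 0.909585.
P(at least one) = 1 − (1−p₁)(1−p₂) = 1 − 0.087754 × 0.090415 = 0.992066.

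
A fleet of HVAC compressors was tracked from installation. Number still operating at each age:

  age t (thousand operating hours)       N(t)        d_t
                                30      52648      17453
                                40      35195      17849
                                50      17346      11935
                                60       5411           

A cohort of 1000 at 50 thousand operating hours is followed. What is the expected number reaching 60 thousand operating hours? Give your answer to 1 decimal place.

311.9

The relevant probability is 5411/17346 = 0.311945.
Expected number = 1000 × 0.311945 = 311.9.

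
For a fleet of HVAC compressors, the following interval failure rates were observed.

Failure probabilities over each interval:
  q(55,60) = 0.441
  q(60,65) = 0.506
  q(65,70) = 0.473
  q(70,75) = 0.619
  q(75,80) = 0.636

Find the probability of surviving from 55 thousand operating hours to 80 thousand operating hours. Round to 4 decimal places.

0.0202

Survival from 55 to 80 is the product of surviving each interval: (1 − 0.441) × (1 − 0.506) × (1 − 0.473) × (1 − 0.619) × (1 − 0.636).
= 0.559 × 0.494 × 0.527 × 0.381 × 0.364 = 0.020183.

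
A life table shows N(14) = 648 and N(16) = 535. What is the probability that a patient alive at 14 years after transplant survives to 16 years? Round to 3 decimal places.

The conditional survival probability is N(16)/N(14) = 535/648 = 0.825617.

0.826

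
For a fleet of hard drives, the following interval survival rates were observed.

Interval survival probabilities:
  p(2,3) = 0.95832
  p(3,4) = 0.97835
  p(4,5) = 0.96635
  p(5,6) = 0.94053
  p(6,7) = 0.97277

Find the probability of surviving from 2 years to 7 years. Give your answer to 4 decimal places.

0.8289

Survival from 2 to 7 is the product of surviving each interval: 0.95832 × 0.97835 × 0.96635 × 0.94053 × 0.97277.
= 0.828938.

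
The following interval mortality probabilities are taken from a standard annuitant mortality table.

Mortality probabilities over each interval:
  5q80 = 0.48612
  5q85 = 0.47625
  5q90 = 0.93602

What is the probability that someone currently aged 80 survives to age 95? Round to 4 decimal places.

0.0172

Chaining the interval survival probabilities: (1 − 0.48612) × (1 − 0.47625) × (1 − 0.93602).
= 0.51388 × 0.52375 × 0.06398 = 0.017220.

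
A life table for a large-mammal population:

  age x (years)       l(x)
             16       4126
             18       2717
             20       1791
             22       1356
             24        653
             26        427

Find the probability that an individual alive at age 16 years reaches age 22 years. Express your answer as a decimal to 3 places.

The conditional survival probability is l(22)/l(16) = 1356/4126 = 0.328648.

0.329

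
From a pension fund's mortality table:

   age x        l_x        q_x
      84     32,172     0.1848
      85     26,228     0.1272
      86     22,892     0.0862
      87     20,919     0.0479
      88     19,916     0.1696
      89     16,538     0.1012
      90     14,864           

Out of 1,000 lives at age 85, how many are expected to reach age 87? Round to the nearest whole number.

798

The relevant probability is 20,919/26,228 = 0.797583.
Expected number = 1,000 × 0.797583 = 798.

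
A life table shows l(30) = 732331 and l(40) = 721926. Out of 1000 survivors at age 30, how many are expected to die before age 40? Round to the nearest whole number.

14

The relevant probability is 1 − 721926/732331 = 0.014208.
Expected number = 1000 × 0.014208 = 14.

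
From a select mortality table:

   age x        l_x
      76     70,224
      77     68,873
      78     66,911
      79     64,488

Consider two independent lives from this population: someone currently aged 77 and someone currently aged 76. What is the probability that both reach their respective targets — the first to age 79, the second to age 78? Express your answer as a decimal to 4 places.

p₁ = l_79/l_77 = 64,488/68,873 = 0.936332; p₂ = l_78/l_76 = 66,911/70,224 = 0.952822.
P(both) = p₁ × p₂ = 0.936332 × 0.952822 = 0.892158.

0.8922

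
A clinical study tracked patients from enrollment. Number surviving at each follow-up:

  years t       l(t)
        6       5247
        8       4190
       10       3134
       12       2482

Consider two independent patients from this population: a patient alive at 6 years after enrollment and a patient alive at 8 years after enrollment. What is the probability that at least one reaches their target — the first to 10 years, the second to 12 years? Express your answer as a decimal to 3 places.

p₁ = l(10)/l(6) = 3134/5247 = 0.597294; p₂ = l(12)/l(8) = 2482/4190 = 0.592363.
P(at least one) = 1 − (1−p₁)(1−p₂) = 1 − 0.402706 × 0.407637 = 0.835842.

0.836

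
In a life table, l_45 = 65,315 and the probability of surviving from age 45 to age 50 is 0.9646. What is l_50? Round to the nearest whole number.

63003

l_50 = l_45 × p = 65,315 × 0.9646 = 63003.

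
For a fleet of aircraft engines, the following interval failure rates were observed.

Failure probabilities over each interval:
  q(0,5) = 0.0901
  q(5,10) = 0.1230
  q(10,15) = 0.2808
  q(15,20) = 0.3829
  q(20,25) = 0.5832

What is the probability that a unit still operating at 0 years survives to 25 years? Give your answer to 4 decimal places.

Survival from 0 to 25 is the product of surviving each interval: (1 − 0.0901) × (1 − 0.1230) × (1 − 0.2808) × (1 − 0.3829) × (1 − 0.5832).
= 0.9099 × 0.8770 × 0.7192 × 0.6171 × 0.4168 = 0.147614.

0.1476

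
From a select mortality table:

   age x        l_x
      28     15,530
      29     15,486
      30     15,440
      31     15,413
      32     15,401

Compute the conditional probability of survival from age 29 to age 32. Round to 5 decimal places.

We want 3p29 = l_32/l_29.
The conditional survival probability is l_32/l_29 = 15,401/15,486 = 0.994511.

0.99451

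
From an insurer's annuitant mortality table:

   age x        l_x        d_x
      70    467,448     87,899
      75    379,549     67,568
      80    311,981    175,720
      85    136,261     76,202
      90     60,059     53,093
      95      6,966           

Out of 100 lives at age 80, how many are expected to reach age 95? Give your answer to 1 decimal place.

2.2

The relevant probability is 6,966/311,981 = 0.022328.
Expected number = 100 × 0.022328 = 2.2.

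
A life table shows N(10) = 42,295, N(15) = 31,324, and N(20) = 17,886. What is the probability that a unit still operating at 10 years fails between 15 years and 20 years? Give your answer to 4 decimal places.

This is the probability of reaching 15 but not 20, conditional on being operational at 10: (N(15) − N(20)) / N(10).
= (31,324 − 17,886) / 42,295 = 13,438 / 42,295 = 0.317721.

0.3177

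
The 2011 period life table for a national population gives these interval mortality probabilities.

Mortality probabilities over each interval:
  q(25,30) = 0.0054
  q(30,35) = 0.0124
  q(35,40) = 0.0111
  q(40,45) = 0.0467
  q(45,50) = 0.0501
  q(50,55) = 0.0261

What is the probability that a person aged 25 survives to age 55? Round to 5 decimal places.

0.85665

Chaining the interval survival probabilities: (1 − 0.0054) × (1 − 0.0124) × (1 − 0.0111) × (1 − 0.0467) × (1 − 0.0501) × (1 − 0.0261).
= 0.9946 × 0.9876 × 0.9889 × 0.9533 × 0.9499 × 0.9739 = 0.856651.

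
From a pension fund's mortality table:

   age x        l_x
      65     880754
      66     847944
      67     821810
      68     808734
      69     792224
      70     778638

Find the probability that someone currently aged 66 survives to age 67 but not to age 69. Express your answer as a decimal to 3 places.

We want 1|2q66 = (l_67 − l_69)/l_66.
This is the probability of reaching 67 but not 69, conditional on being alive at 66: (l_67 − l_69) / l_66.
= (821810 − 792224) / 847944 = 29586 / 847944 = 0.034891.

0.035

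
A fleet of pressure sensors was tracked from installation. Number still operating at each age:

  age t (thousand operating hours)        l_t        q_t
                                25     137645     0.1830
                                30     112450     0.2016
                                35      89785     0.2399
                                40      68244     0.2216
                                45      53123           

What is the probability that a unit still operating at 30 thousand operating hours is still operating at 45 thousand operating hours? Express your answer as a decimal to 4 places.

The conditional survival probability is l_45/l_30 = 53123/112450 = 0.472414.

0.4724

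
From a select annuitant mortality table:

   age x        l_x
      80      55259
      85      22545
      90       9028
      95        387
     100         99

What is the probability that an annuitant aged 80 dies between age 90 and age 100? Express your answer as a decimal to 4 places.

We want 10|10q80 = (l_90 − l_100)/l_80.
This is the probability of reaching 90 but not 100, conditional on being alive at 80: (l_90 − l_100) / l_80.
= (9028 − 99) / 55259 = 8929 / 55259 = 0.161585.

0.1616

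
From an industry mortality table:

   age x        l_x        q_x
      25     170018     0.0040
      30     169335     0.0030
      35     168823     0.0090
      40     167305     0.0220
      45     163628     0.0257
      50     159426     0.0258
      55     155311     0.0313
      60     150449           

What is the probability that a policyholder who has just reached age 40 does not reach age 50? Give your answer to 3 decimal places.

0.047

P(die before 50 | alive at 40) = 1 − l_50/l_40 = 1 − 159426/167305 = (7879)/167305 = 0.047094.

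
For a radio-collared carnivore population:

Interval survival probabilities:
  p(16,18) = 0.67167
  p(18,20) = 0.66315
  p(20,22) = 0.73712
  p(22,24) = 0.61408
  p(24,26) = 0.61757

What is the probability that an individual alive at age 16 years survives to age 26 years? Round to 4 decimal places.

0.1245

Survival from 16 to 26 is the product of surviving each interval: 0.67167 × 0.66315 × 0.73712 × 0.61408 × 0.61757.
= 0.124514.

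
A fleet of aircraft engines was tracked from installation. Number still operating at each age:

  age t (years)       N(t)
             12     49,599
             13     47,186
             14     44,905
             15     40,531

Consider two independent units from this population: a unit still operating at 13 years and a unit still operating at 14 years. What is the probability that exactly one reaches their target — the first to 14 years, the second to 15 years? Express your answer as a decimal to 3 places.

p₁ = N(14)/N(13) = 44,905/47,186 = 0.951659; p₂ = N(15)/N(14) = 40,531/44,905 = 0.902594.
P(exactly one) = p₁(1−p₂) + (1−p₁)p₂ = 0.092697 + 0.043632 = 0.136330.

0.136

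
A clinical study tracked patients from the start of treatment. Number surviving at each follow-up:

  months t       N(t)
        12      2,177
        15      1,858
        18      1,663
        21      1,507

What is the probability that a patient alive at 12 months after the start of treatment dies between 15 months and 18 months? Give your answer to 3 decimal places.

This is the probability of reaching 15 but not 18, conditional on being alive at 12: (N(15) − N(18)) / N(12).
= (1,858 − 1,663) / 2,177 = 195 / 2,177 = 0.089573.

0.090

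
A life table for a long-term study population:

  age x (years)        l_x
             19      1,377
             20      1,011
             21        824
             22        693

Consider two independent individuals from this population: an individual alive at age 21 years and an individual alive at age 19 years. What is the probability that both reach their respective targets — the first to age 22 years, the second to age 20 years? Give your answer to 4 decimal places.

0.6175

p₁ = l_22/l_21 = 693/824 = 0.841019; p₂ = l_20/l_19 = 1,011/1,377 = 0.734205.
P(both) = p₁ × p₂ = 0.841019 × 0.734205 = 0.617480.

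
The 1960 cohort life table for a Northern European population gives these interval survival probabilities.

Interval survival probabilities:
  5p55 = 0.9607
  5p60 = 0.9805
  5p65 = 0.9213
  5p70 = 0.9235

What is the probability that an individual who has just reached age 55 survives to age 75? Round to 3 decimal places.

20p55 = 0.9607 × 0.9805 × 0.9213 × 0.9235.
= 0.801444.

0.801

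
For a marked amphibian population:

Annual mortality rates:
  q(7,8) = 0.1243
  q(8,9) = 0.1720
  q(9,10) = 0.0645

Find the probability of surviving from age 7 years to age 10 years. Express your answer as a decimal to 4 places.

0.6783

The overall survival probability is (1 − 0.1243) × (1 − 0.1720) × (1 − 0.0645).
= 0.8757 × 0.8280 × 0.9355 = 0.678312.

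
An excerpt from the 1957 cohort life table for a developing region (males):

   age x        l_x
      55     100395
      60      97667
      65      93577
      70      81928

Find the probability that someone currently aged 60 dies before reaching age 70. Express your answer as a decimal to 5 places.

0.16115

P(die before 70 | alive at 60) = 1 − l_70/l_60 = 1 − 81928/97667 = (15739)/97667 = 0.161150.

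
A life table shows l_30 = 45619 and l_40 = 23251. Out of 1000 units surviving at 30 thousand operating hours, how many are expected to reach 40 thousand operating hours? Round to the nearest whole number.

The relevant probability is 23251/45619 = 0.509678.
Expected number = 1000 × 0.509678 = 510.

510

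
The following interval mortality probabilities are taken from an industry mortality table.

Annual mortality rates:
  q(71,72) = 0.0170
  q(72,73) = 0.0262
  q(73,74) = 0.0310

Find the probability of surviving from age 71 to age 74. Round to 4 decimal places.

P(survive 71→74) = (1 − 0.0170) × (1 − 0.0262) × (1 − 0.0310).
= 0.9830 × 0.9738 × 0.9690 = 0.927571.

0.9276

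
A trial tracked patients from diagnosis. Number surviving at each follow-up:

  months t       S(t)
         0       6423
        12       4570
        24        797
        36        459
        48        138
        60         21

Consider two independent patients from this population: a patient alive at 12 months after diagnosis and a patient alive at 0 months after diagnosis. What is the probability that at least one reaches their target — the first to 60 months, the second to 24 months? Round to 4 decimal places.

p₁ = S(60)/S(12) = 21/4570 = 0.004595; p₂ = S(24)/S(0) = 797/6423 = 0.124085.
P(at least one) = 1 − (1−p₁)(1−p₂) = 1 − 0.995405 × 0.875915 = 0.128110.

0.1281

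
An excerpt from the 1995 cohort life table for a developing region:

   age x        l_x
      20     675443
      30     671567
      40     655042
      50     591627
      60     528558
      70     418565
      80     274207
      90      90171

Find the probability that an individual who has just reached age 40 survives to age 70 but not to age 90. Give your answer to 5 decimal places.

We want 30|20q40 = (l_70 − l_90)/l_40.
This is the probability of reaching 70 but not 90, conditional on being alive at 40: (l_70 − l_90) / l_40.
= (418565 − 90171) / 655042 = 328394 / 655042 = 0.501333.

0.50133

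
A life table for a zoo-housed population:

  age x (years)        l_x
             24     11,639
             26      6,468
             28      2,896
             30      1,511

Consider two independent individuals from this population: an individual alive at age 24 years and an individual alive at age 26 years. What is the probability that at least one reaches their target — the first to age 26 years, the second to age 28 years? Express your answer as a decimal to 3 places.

0.755

p₁ = l_26/l_24 = 6,468/11,639 = 0.555718; p₂ = l_28/l_26 = 2,896/6,468 = 0.447743.
P(at least one) = 1 − (1−p₁)(1−p₂) = 1 − 0.444282 × 0.552257 = 0.754642.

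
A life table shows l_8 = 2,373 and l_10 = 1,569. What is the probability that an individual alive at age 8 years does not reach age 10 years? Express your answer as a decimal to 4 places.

P(die before 10 | alive at 8) = 1 − l_10/l_8 = 1 − 1,569/2,373 = (804)/2,373 = 0.338812.

0.3388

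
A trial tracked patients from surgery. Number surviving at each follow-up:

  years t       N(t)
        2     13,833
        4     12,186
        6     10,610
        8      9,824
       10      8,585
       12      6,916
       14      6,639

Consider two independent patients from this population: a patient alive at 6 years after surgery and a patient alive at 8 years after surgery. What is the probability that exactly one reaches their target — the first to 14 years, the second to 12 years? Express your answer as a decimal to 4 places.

p₁ = N(14)/N(6) = 6,639/10,610 = 0.625730; p₂ = N(12)/N(8) = 6,916/9,824 = 0.703990.
P(exactly one) = p₁(1−p₂) + (1−p₁)p₂ = 0.185222 + 0.263482 = 0.448705.

0.4487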